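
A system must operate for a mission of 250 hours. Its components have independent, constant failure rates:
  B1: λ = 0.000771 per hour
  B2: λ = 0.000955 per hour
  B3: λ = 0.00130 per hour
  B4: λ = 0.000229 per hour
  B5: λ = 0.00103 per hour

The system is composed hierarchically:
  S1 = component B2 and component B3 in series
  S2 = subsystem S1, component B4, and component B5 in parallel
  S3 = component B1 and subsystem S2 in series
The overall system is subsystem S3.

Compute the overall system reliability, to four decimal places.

R(B1) = exp(−0.000771 × 250) = 0.824688
R(B2) = exp(−0.000955 × 250) = 0.787612
R(B3) = exp(−0.00130 × 250) = 0.722527
R(B4) = exp(−0.000229 × 250) = 0.944358
R(B5) = exp(−0.00103 × 250) = 0.772982
Series (B2 and B3): 0.787612 × 0.722527 = 0.569071
Parallel ([0.569071], B4, and B5): 1 − (1 − 0.569071)(1 − 0.944358)(1 − 0.772982) = 0.994557
Series (B1 and [0.994557]): 0.824688 × 0.994557 = 0.8202

0.8202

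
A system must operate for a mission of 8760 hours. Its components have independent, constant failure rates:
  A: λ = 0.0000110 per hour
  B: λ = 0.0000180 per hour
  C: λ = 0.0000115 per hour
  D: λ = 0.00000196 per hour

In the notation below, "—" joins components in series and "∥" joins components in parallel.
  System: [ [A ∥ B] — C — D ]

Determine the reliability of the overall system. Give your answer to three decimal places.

0.877

R(A) = exp(−0.0000110 × 8760) = 0.90814
R(B) = exp(−0.0000180 × 8760) = 0.85412
R(C) = exp(−0.0000115 × 8760) = 0.90417
R(D) = exp(−0.00000196 × 8760) = 0.98298
Parallel (A and B): 1 − (1 − 0.90814)(1 − 0.85412) = 0.98660
Series ([0.98660], C, and D): 0.98660 × 0.90417 × 0.98298 = 0.877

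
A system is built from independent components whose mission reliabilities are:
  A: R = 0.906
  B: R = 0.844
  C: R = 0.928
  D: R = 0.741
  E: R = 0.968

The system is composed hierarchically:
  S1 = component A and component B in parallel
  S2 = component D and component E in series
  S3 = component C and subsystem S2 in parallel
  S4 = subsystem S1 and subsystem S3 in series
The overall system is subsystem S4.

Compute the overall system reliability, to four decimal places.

Parallel (A and B): 1 − (1 − 0.906000)(1 − 0.844000) = 0.985336
Series (D and E): 0.741000 × 0.968000 = 0.717288
Parallel (C and [0.717288]): 1 − (1 − 0.928000)(1 − 0.717288) = 0.979645
Series ([0.985336] and [0.979645]): 0.985336 × 0.979645 = 0.9653

0.9653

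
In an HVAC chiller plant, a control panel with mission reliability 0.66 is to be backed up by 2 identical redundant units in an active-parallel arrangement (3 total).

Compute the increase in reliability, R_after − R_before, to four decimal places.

R_before = 0.66
R_after = 1 − (1 − 0.66)^3 = 0.9607
ΔR = 0.9607 − 0.66 = 0.3007

0.3007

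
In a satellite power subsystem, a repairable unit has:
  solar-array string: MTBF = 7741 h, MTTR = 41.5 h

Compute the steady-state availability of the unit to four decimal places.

0.9947

A(solar-array string) = MTBF/(MTBF+MTTR) = 7741/(7741+41.5) = 0.9947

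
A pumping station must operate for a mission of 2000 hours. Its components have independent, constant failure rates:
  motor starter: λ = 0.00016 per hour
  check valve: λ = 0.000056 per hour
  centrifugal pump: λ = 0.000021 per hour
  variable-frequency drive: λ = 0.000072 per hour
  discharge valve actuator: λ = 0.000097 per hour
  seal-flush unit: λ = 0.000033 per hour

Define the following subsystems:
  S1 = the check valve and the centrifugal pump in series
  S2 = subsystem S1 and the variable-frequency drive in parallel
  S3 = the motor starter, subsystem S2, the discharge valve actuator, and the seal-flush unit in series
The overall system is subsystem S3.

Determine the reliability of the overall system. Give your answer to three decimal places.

R(motor starter) = exp(−0.00016 × 2000) = 0.72615
R(check valve) = exp(−0.000056 × 2000) = 0.89404
R(centrifugal pump) = exp(−0.000021 × 2000) = 0.95887
R(variable-frequency drive) = exp(−0.000072 × 2000) = 0.86589
R(discharge valve actuator) = exp(−0.000097 × 2000) = 0.82366
R(seal-flush unit) = exp(−0.000033 × 2000) = 0.93613
Series (check valve and centrifugal pump): 0.89404 × 0.95887 = 0.85727
Parallel ([0.85727] and variable-frequency drive): 1 − (1 − 0.85727)(1 − 0.86589) = 0.98086
Series (motor starter, [0.98086], discharge valve actuator, and seal-flush unit): 0.72615 × 0.98086 × 0.82366 × 0.93613 = 0.549

0.549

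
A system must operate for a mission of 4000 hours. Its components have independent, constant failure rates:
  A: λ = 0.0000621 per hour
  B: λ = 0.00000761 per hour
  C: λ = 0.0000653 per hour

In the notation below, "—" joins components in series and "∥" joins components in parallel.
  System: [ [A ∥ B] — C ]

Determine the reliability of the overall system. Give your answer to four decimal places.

0.7650

R(A) = exp(−0.0000621 × 4000) = 0.780048
R(B) = exp(−0.00000761 × 4000) = 0.970019
R(C) = exp(−0.0000653 × 4000) = 0.770127
Parallel (A and B): 1 − (1 − 0.780048)(1 − 0.970019) = 0.993406
Series ([0.993406] and C): 0.993406 × 0.770127 = 0.7650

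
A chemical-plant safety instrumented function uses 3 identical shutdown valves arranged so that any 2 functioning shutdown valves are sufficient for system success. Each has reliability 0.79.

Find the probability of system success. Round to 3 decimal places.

0.886

R = Σ_{i=2}^{3} C(3,i) p^i (1−p)^{3−i} with p = 0.79
C(3,2)·0.79^2·0.21^1 = 0.39318
C(3,3)·0.79^3·0.21^0 = 0.49304
Sum = 0.886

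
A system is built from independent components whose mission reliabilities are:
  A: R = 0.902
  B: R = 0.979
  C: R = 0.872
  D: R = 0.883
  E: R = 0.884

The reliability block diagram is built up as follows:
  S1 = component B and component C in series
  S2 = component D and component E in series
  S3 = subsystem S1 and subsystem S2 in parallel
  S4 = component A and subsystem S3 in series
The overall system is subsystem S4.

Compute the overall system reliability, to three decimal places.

0.873

Series (B and C): 0.97900 × 0.87200 = 0.85369
Series (D and E): 0.88300 × 0.88400 = 0.78057
Parallel ([0.85369] and [0.78057]): 1 − (1 − 0.85369)(1 − 0.78057) = 0.96790
Series (A and [0.96790]): 0.90200 × 0.96790 = 0.873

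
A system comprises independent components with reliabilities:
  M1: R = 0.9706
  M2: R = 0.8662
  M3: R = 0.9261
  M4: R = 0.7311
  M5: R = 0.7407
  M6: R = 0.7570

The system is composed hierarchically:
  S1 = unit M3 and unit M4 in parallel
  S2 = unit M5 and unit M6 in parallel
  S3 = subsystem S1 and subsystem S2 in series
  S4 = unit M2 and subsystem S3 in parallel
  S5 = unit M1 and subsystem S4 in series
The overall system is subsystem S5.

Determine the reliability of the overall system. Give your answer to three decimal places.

Parallel (M3 and M4): 1 − (1 − 0.92610)(1 − 0.73110) = 0.98013
Parallel (M5 and M6): 1 − (1 − 0.74070)(1 − 0.75700) = 0.93699
Series ([0.98013] and [0.93699]): 0.98013 × 0.93699 = 0.91837
Parallel (M2 and [0.91837]): 1 − (1 − 0.86620)(1 − 0.91837) = 0.98908
Series (M1 and [0.98908]): 0.97060 × 0.98908 = 0.960

0.960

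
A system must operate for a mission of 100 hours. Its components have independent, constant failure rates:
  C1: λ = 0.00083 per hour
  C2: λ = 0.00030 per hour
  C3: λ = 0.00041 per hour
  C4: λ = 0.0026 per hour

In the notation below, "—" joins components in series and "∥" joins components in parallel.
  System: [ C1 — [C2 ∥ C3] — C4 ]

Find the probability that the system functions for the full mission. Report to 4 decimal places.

R(C1) = exp(−0.00083 × 100) = 0.920351
R(C2) = exp(−0.00030 × 100) = 0.970446
R(C3) = exp(−0.00041 × 100) = 0.959829
R(C4) = exp(−0.0026 × 100) = 0.771052
Parallel (C2 and C3): 1 − (1 − 0.970446)(1 − 0.959829) = 0.998813
Series (C1, [0.998813], and C4): 0.920351 × 0.998813 × 0.771052 = 0.7088

0.7088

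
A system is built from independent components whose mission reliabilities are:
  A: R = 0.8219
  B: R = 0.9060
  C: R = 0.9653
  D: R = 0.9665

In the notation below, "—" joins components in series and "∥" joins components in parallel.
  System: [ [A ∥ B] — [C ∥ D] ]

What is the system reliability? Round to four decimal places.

0.9821

Parallel (A and B): 1 − (1 − 0.821900)(1 − 0.906000) = 0.983259
Parallel (C and D): 1 − (1 − 0.965300)(1 − 0.966500) = 0.998838
Series ([0.983259] and [0.998838]): 0.983259 × 0.998838 = 0.9821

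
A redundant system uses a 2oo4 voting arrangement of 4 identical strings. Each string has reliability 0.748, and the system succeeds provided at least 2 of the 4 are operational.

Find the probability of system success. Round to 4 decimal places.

R = Σ_{i=2}^{4} C(4,i) p^i (1−p)^{4−i} with p = 0.748
C(4,2)·0.748^2·0.252^2 = 0.213184
C(4,3)·0.748^3·0.252^1 = 0.421857
C(4,4)·0.748^4·0.252^0 = 0.313045
Sum = 0.9481

0.9481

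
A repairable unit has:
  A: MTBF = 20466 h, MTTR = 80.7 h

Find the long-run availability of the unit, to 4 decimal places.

0.9961

A(A) = MTBF/(MTBF+MTTR) = 20466/(20466+80.7) = 0.9961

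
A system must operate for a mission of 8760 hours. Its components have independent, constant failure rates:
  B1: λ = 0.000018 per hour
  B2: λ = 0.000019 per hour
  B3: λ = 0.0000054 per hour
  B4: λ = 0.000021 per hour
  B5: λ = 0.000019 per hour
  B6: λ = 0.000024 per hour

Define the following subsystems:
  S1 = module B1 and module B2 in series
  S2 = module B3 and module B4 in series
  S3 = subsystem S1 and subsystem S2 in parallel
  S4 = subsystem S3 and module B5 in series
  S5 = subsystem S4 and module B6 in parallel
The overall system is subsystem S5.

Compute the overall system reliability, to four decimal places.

0.9618

R(B1) = exp(−0.000018 × 8760) = 0.854123
R(B2) = exp(−0.000019 × 8760) = 0.846674
R(B3) = exp(−0.0000054 × 8760) = 0.953797
R(B4) = exp(−0.000021 × 8760) = 0.831969
R(B5) = exp(−0.000019 × 8760) = 0.846674
R(B6) = exp(−0.000024 × 8760) = 0.810390
Series (B1 and B2): 0.854123 × 0.846674 = 0.723164
Series (B3 and B4): 0.953797 × 0.831969 = 0.793530
Parallel ([0.723164] and [0.793530]): 1 − (1 − 0.723164)(1 − 0.793530) = 0.942842
Series ([0.942842] and B5): 0.942842 × 0.846674 = 0.798280
Parallel ([0.798280] and B6): 1 − (1 − 0.798280)(1 − 0.810390) = 0.9618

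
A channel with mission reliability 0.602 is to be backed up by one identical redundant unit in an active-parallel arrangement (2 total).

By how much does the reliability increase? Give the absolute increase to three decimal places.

0.240

R_before = 0.602
R_after = 1 − (1 − 0.602)^2 = 0.842
ΔR = 0.842 − 0.602 = 0.240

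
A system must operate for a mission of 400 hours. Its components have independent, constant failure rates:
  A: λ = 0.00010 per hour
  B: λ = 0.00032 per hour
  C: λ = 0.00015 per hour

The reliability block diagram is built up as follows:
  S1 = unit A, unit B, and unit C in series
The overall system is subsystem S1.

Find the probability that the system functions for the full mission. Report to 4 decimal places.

0.7961

R(A) = exp(−0.00010 × 400) = 0.960789
R(B) = exp(−0.00032 × 400) = 0.879853
R(C) = exp(−0.00015 × 400) = 0.941765
Series (A, B, and C): 0.960789 × 0.879853 × 0.941765 = 0.7961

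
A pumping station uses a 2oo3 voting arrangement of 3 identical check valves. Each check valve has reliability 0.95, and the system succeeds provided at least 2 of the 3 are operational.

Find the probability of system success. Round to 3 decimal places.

0.993

R = Σ_{i=2}^{3} C(3,i) p^i (1−p)^{3−i} with p = 0.95
C(3,2)·0.95^2·0.05^1 = 0.13538
C(3,3)·0.95^3·0.05^0 = 0.85738
Sum = 0.993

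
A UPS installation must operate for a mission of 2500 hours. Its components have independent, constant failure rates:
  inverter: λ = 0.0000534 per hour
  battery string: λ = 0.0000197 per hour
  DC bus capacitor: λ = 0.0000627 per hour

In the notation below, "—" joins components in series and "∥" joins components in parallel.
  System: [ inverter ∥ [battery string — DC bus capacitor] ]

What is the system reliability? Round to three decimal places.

0.977

R(inverter) = exp(−0.0000534 × 2500) = 0.87503
R(battery string) = exp(−0.0000197 × 2500) = 0.95194
R(DC bus capacitor) = exp(−0.0000627 × 2500) = 0.85492
Series (battery string and DC bus capacitor): 0.95194 × 0.85492 = 0.81383
Parallel (inverter and [0.81383]): 1 − (1 − 0.87503)(1 − 0.81383) = 0.977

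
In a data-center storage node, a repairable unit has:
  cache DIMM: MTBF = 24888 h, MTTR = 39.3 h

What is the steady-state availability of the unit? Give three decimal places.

A(cache DIMM) = MTBF/(MTBF+MTTR) = 24888/(24888+39.3) = 0.998

0.998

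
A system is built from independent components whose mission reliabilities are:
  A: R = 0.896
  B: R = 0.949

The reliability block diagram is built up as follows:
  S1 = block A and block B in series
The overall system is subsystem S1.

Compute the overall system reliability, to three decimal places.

0.850

Series (A and B): 0.89600 × 0.94900 = 0.850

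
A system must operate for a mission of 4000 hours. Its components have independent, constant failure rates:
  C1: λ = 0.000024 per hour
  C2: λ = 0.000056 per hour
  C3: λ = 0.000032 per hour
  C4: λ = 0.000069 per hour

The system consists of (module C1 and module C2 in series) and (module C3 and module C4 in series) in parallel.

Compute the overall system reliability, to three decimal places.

R(C1) = exp(−0.000024 × 4000) = 0.90846
R(C2) = exp(−0.000056 × 4000) = 0.79932
R(C3) = exp(−0.000032 × 4000) = 0.87985
R(C4) = exp(−0.000069 × 4000) = 0.75881
Series (C1 and C2): 0.90846 × 0.79932 = 0.72615
Series (C3 and C4): 0.87985 × 0.75881 = 0.66764
Parallel ([0.72615] and [0.66764]): 1 − (1 − 0.72615)(1 − 0.66764) = 0.909

0.909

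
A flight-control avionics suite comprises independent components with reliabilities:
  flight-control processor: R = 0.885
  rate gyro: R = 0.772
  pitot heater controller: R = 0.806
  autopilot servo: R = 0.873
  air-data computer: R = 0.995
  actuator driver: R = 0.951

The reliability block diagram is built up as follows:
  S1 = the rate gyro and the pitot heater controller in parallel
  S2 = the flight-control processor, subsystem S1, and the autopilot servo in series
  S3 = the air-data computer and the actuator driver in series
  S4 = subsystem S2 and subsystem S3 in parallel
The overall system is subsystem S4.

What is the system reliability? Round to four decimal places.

0.9859

Parallel (rate gyro and pitot heater controller): 1 − (1 − 0.772000)(1 − 0.806000) = 0.955768
Series (flight-control processor, [0.955768], and autopilot servo): 0.885000 × 0.955768 × 0.873000 = 0.738431
Series (air-data computer and actuator driver): 0.995000 × 0.951000 = 0.946245
Parallel ([0.738431] and [0.946245]): 1 − (1 − 0.738431)(1 − 0.946245) = 0.9859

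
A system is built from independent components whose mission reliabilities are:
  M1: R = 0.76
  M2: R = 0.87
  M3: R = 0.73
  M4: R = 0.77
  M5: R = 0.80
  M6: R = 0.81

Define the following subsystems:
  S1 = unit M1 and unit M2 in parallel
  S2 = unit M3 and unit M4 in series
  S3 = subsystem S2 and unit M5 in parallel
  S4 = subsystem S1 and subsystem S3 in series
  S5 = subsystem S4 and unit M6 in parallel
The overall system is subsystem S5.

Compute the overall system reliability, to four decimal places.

0.9780

Parallel (M1 and M2): 1 − (1 − 0.760000)(1 − 0.870000) = 0.968800
Series (M3 and M4): 0.730000 × 0.770000 = 0.562100
Parallel ([0.562100] and M5): 1 − (1 − 0.562100)(1 − 0.800000) = 0.912420
Series ([0.968800] and [0.912420]): 0.968800 × 0.912420 = 0.883952
Parallel ([0.883952] and M6): 1 − (1 − 0.883952)(1 − 0.810000) = 0.9780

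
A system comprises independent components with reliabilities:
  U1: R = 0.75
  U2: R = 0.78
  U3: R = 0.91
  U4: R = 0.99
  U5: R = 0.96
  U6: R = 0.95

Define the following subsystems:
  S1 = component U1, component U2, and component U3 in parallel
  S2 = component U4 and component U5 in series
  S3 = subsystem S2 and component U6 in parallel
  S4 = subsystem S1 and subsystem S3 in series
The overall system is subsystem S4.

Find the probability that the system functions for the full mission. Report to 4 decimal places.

Parallel (U1, U2, and U3): 1 − (1 − 0.750000)(1 − 0.780000)(1 − 0.910000) = 0.995050
Series (U4 and U5): 0.990000 × 0.960000 = 0.950400
Parallel ([0.950400] and U6): 1 − (1 − 0.950400)(1 − 0.950000) = 0.997520
Series ([0.995050] and [0.997520]): 0.995050 × 0.997520 = 0.9926

0.9926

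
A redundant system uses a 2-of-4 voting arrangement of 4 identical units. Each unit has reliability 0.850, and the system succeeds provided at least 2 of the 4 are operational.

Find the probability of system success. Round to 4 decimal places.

R = Σ_{i=2}^{4} C(4,i) p^i (1−p)^{4−i} with p = 0.850
C(4,2)·0.850^2·0.150^2 = 0.097538
C(4,3)·0.850^3·0.150^1 = 0.368475
C(4,4)·0.850^4·0.150^0 = 0.522006
Sum = 0.9880

0.9880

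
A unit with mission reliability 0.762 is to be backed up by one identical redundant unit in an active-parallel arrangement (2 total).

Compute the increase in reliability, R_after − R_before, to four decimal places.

0.1814

R_before = 0.762
R_after = 1 − (1 − 0.762)^2 = 0.9434
ΔR = 0.9434 − 0.762 = 0.1814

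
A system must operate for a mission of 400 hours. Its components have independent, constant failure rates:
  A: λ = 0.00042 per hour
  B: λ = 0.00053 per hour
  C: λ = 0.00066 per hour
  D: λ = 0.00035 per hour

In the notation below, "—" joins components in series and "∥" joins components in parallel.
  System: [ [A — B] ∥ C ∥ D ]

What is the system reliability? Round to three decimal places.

0.990

R(A) = exp(−0.00042 × 400) = 0.84535
R(B) = exp(−0.00053 × 400) = 0.80896
R(C) = exp(−0.00066 × 400) = 0.76797
R(D) = exp(−0.00035 × 400) = 0.86936
Series (A and B): 0.84535 × 0.80896 = 0.68385
Parallel ([0.68385], C, and D): 1 − (1 − 0.68385)(1 − 0.76797)(1 − 0.86936) = 0.990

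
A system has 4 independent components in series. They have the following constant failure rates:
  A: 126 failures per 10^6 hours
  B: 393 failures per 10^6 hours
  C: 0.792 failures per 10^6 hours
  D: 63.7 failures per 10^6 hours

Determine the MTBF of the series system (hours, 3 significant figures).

1710

Series of exponential components: λ_sys = Σ λ_i
λ_sys = 0.000126 + 0.000393 + 0.000000792 + 0.0000637 = 5.8349e-04 /h
MTBF = 1 / λ_sys = 1710 h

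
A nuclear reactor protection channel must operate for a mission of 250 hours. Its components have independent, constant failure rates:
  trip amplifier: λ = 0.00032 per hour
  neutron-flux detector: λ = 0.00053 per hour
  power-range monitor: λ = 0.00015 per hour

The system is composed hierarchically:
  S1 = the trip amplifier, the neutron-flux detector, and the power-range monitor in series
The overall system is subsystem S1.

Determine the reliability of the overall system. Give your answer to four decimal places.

0.7788

R(trip amplifier) = exp(−0.00032 × 250) = 0.923116
R(neutron-flux detector) = exp(−0.00053 × 250) = 0.875903
R(power-range monitor) = exp(−0.00015 × 250) = 0.963194
Series (trip amplifier, neutron-flux detector, and power-range monitor): 0.923116 × 0.875903 × 0.963194 = 0.7788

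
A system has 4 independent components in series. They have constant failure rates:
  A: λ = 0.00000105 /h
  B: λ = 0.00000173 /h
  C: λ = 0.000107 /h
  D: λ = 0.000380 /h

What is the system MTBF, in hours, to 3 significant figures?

2040

Series of exponential components: λ_sys = Σ λ_i
λ_sys = 0.00000105 + 0.00000173 + 0.000107 + 0.000380 = 4.8978e-04 /h
MTBF = 1 / λ_sys = 2040 h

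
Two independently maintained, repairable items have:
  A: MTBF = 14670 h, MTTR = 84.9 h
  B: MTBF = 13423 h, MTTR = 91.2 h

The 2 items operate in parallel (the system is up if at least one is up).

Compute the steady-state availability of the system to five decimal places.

A(A) = MTBF/(MTBF+MTTR) = 14670/(14670+84.9) = 0.994246
A(B) = MTBF/(MTBF+MTTR) = 13423/(13423+91.2) = 0.993252
Parallel availability: 1 − (1 − 0.994246)(1 − 0.993252) = 0.99996

0.99996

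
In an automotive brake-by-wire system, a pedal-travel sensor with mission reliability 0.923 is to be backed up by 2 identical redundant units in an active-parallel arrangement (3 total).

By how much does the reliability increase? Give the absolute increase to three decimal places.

0.077

R_before = 0.923
R_after = 1 − (1 − 0.923)^3 = 1.000
ΔR = 1.000 − 0.923 = 0.077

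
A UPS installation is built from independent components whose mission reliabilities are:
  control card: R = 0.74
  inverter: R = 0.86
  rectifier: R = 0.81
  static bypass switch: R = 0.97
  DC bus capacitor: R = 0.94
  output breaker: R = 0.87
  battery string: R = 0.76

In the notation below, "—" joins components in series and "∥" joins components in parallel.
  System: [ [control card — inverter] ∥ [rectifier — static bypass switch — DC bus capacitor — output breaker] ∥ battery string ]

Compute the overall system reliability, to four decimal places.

0.9688

Series (control card and inverter): 0.740000 × 0.860000 = 0.636400
Series (rectifier, static bypass switch, DC bus capacitor, and output breaker): 0.810000 × 0.970000 × 0.940000 × 0.870000 = 0.642545
Parallel ([0.636400], [0.642545], and battery string): 1 − (1 − 0.636400)(1 − 0.642545)(1 − 0.760000) = 0.9688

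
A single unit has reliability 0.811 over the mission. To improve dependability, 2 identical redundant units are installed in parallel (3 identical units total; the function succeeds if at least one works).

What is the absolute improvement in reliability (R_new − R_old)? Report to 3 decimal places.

0.182

R_before = 0.811
R_after = 1 − (1 − 0.811)^3 = 0.993
ΔR = 0.993 − 0.811 = 0.182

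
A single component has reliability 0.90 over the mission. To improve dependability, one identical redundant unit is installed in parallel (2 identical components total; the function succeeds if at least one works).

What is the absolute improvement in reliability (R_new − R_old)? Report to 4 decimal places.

R_before = 0.90
R_after = 1 − (1 − 0.90)^2 = 0.9900
ΔR = 0.9900 − 0.90 = 0.0900

0.0900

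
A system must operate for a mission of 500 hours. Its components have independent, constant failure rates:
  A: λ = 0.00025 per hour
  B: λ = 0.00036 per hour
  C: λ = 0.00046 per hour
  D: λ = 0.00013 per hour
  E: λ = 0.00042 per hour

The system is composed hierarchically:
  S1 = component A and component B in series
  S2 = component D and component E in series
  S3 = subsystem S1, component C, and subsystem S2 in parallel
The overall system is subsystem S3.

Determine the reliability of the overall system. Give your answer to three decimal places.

0.987

R(A) = exp(−0.00025 × 500) = 0.88250
R(B) = exp(−0.00036 × 500) = 0.83527
R(C) = exp(−0.00046 × 500) = 0.79453
R(D) = exp(−0.00013 × 500) = 0.93707
R(E) = exp(−0.00042 × 500) = 0.81058
Series (A and B): 0.88250 × 0.83527 = 0.73713
Series (D and E): 0.93707 × 0.81058 = 0.75957
Parallel ([0.73713], C, and [0.75957]): 1 − (1 − 0.73713)(1 − 0.79453)(1 − 0.75957) = 0.987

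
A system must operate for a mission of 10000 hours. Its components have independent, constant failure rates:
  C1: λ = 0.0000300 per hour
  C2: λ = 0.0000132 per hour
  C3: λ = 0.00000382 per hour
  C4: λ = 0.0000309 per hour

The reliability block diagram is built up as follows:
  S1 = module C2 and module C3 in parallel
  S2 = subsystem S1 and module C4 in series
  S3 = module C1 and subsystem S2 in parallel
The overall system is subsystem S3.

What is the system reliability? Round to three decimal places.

0.930

R(C1) = exp(−0.0000300 × 10000) = 0.74082
R(C2) = exp(−0.0000132 × 10000) = 0.87634
R(C3) = exp(−0.00000382 × 10000) = 0.96252
R(C4) = exp(−0.0000309 × 10000) = 0.73418
Parallel (C2 and C3): 1 − (1 − 0.87634)(1 − 0.96252) = 0.99537
Series ([0.99537] and C4): 0.99537 × 0.73418 = 0.73078
Parallel (C1 and [0.73078]): 1 − (1 − 0.74082)(1 − 0.73078) = 0.930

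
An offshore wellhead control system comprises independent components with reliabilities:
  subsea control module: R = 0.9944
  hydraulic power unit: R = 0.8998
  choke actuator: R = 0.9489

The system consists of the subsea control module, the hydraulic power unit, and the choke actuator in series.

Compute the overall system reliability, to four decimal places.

0.8490

Series (subsea control module, hydraulic power unit, and choke actuator): 0.994400 × 0.899800 × 0.948900 = 0.8490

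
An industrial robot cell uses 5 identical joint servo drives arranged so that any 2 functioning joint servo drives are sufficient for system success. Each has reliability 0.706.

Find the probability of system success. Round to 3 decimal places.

R = Σ_{i=2}^{5} C(5,i) p^i (1−p)^{5−i} with p = 0.706
C(5,2)·0.706^2·0.294^3 = 0.12666
C(5,3)·0.706^3·0.294^2 = 0.30416
C(5,4)·0.706^4·0.294^1 = 0.36520
C(5,5)·0.706^5·0.294^0 = 0.17540
Sum = 0.971

0.971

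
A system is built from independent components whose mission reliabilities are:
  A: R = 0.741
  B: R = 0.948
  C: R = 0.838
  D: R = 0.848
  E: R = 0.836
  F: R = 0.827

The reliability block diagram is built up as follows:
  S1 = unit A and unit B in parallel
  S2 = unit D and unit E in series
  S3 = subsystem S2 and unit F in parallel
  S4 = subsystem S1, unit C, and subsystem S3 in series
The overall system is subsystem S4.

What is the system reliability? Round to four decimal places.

Parallel (A and B): 1 − (1 − 0.741000)(1 − 0.948000) = 0.986532
Series (D and E): 0.848000 × 0.836000 = 0.708928
Parallel ([0.708928] and F): 1 − (1 − 0.708928)(1 − 0.827000) = 0.949645
Series ([0.986532], C, and [0.949645]): 0.986532 × 0.838000 × 0.949645 = 0.7851

0.7851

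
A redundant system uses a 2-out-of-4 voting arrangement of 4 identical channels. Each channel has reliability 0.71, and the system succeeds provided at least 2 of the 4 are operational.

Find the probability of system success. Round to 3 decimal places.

0.924

R = Σ_{i=2}^{4} C(4,i) p^i (1−p)^{4−i} with p = 0.71
C(4,2)·0.71^2·0.29^2 = 0.25437
C(4,3)·0.71^3·0.29^1 = 0.41518
C(4,4)·0.71^4·0.29^0 = 0.25412
Sum = 0.924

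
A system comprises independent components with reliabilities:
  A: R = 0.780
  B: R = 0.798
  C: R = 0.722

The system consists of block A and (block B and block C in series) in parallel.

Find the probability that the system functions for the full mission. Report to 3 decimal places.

0.907

Series (B and C): 0.79800 × 0.72200 = 0.57616
Parallel (A and [0.57616]): 1 − (1 − 0.78000)(1 − 0.57616) = 0.907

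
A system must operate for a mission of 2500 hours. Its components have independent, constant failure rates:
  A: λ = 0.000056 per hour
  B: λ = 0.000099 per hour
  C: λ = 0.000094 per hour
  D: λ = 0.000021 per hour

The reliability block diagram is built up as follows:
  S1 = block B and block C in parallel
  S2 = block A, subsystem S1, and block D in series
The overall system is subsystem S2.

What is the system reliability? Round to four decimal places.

R(A) = exp(−0.000056 × 2500) = 0.869358
R(B) = exp(−0.000099 × 2500) = 0.780750
R(C) = exp(−0.000094 × 2500) = 0.790571
R(D) = exp(−0.000021 × 2500) = 0.948854
Parallel (B and C): 1 − (1 − 0.780750)(1 − 0.790571) = 0.954083
Series (A, [0.954083], and D): 0.869358 × 0.954083 × 0.948854 = 0.7870

0.7870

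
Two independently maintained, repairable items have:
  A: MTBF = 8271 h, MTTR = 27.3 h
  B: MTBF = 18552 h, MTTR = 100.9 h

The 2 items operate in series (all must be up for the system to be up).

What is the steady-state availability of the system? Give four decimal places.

0.9913

A(A) = MTBF/(MTBF+MTTR) = 8271/(8271+27.3) = 0.996710
A(B) = MTBF/(MTBF+MTTR) = 18552/(18552+100.9) = 0.994591
Series availability: 0.996710 × 0.994591 = 0.9913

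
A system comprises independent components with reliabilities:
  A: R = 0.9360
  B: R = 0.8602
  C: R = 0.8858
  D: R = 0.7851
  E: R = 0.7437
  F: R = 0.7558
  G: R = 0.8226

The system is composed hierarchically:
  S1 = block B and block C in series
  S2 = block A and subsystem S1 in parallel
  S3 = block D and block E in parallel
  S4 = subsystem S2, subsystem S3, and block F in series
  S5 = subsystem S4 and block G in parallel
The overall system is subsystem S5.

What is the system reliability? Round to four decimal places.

Series (B and C): 0.860200 × 0.885800 = 0.761965
Parallel (A and [0.761965]): 1 − (1 − 0.936000)(1 − 0.761965) = 0.984766
Parallel (D and E): 1 − (1 − 0.785100)(1 − 0.743700) = 0.944921
Series ([0.984766], [0.944921], and F): 0.984766 × 0.944921 × 0.755800 = 0.703292
Parallel ([0.703292] and G): 1 − (1 − 0.703292)(1 − 0.822600) = 0.9474

0.9474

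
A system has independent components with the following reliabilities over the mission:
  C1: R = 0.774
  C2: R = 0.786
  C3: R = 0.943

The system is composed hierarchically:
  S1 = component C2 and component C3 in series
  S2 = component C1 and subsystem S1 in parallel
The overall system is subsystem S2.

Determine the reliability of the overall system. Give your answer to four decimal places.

Series (C2 and C3): 0.786000 × 0.943000 = 0.741198
Parallel (C1 and [0.741198]): 1 − (1 − 0.774000)(1 − 0.741198) = 0.9415

0.9415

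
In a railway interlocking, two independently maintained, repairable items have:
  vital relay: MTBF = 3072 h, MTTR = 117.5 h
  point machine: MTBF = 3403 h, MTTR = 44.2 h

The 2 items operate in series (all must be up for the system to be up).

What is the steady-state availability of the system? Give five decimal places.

A(vital relay) = MTBF/(MTBF+MTTR) = 3072/(3072+117.5) = 0.963160
A(point machine) = MTBF/(MTBF+MTTR) = 3403/(3403+44.2) = 0.987178
Series availability: 0.963160 × 0.987178 = 0.95081

0.95081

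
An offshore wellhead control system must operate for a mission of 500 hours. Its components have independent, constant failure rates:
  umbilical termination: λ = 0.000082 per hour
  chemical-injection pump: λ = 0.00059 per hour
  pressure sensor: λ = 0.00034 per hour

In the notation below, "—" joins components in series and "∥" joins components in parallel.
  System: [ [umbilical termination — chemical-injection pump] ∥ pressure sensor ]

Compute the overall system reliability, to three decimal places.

R(umbilical termination) = exp(−0.000082 × 500) = 0.95983
R(chemical-injection pump) = exp(−0.00059 × 500) = 0.74453
R(pressure sensor) = exp(−0.00034 × 500) = 0.84366
Series (umbilical termination and chemical-injection pump): 0.95983 × 0.74453 = 0.71462
Parallel ([0.71462] and pressure sensor): 1 − (1 − 0.71462)(1 − 0.84366) = 0.955

0.955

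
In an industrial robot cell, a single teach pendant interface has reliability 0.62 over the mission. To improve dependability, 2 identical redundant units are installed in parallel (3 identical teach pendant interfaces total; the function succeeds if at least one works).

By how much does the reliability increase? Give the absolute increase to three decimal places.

0.325

R_before = 0.62
R_after = 1 − (1 − 0.62)^3 = 0.945
ΔR = 0.945 − 0.62 = 0.325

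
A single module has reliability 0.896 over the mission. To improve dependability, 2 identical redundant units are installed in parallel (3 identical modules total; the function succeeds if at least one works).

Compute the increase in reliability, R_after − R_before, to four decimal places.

R_before = 0.896
R_after = 1 − (1 − 0.896)^3 = 0.9989
ΔR = 0.9989 − 0.896 = 0.1029

0.1029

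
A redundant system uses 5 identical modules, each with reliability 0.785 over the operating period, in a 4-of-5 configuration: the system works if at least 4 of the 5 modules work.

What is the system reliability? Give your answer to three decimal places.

R = Σ_{i=4}^{5} C(5,i) p^i (1−p)^{5−i} with p = 0.785
C(5,4)·0.785^4·0.215^1 = 0.40821
C(5,5)·0.785^5·0.215^0 = 0.29809
Sum = 0.706

0.706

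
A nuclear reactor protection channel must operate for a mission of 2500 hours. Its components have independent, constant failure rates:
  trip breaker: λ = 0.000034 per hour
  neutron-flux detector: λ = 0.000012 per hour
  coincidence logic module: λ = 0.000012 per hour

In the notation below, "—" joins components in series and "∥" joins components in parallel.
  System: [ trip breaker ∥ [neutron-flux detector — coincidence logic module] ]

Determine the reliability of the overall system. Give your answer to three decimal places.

R(trip breaker) = exp(−0.000034 × 2500) = 0.91851
R(neutron-flux detector) = exp(−0.000012 × 2500) = 0.97045
R(coincidence logic module) = exp(−0.000012 × 2500) = 0.97045
Series (neutron-flux detector and coincidence logic module): 0.97045 × 0.97045 = 0.94177
Parallel (trip breaker and [0.94177]): 1 − (1 − 0.91851)(1 − 0.94177) = 0.995

0.995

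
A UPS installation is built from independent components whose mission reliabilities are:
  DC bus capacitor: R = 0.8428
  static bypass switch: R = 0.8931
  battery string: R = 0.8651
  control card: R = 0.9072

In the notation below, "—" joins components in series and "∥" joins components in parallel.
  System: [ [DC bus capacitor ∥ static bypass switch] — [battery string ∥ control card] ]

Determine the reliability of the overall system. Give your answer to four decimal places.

0.9709

Parallel (DC bus capacitor and static bypass switch): 1 − (1 − 0.842800)(1 − 0.893100) = 0.983195
Parallel (battery string and control card): 1 − (1 − 0.865100)(1 − 0.907200) = 0.987481
Series ([0.983195] and [0.987481]): 0.983195 × 0.987481 = 0.9709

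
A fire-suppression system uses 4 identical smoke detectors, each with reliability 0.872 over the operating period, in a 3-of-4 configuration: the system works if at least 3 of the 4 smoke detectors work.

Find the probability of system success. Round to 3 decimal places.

R = Σ_{i=3}^{4} C(4,i) p^i (1−p)^{4−i} with p = 0.872
C(4,3)·0.872^3·0.128^1 = 0.33948
C(4,4)·0.872^4·0.128^0 = 0.57818
Sum = 0.918

0.918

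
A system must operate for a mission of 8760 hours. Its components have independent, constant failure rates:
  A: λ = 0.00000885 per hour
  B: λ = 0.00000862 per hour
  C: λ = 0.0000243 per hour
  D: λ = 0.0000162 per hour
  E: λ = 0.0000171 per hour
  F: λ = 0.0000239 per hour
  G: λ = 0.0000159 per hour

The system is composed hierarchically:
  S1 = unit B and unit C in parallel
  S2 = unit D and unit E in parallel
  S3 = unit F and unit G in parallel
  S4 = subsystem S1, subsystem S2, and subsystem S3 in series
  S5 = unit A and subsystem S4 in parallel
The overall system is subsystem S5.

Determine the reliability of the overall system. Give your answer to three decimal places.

0.996

R(A) = exp(−0.00000885 × 8760) = 0.92540
R(B) = exp(−0.00000862 × 8760) = 0.92727
R(C) = exp(−0.0000243 × 8760) = 0.80826
R(D) = exp(−0.0000162 × 8760) = 0.86770
R(E) = exp(−0.0000171 × 8760) = 0.86088
R(F) = exp(−0.0000239 × 8760) = 0.81110
R(G) = exp(−0.0000159 × 8760) = 0.86998
Parallel (B and C): 1 − (1 − 0.92727)(1 − 0.80826) = 0.98605
Parallel (D and E): 1 − (1 − 0.86770)(1 − 0.86088) = 0.98159
Parallel (F and G): 1 − (1 − 0.81110)(1 − 0.86998) = 0.97544
Series ([0.98605], [0.98159], and [0.97544]): 0.98605 × 0.98159 × 0.97544 = 0.94413
Parallel (A and [0.94413]): 1 − (1 − 0.92540)(1 − 0.94413) = 0.996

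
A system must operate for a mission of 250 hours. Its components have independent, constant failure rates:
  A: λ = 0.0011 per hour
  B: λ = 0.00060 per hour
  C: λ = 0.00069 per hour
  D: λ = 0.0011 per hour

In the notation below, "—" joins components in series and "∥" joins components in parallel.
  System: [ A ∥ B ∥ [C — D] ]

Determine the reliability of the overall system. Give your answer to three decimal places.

R(A) = exp(−0.0011 × 250) = 0.75957
R(B) = exp(−0.00060 × 250) = 0.86071
R(C) = exp(−0.00069 × 250) = 0.84156
R(D) = exp(−0.0011 × 250) = 0.75957
Series (C and D): 0.84156 × 0.75957 = 0.63922
Parallel (A, B, and [0.63922]): 1 − (1 − 0.75957)(1 − 0.86071)(1 − 0.63922) = 0.988

0.988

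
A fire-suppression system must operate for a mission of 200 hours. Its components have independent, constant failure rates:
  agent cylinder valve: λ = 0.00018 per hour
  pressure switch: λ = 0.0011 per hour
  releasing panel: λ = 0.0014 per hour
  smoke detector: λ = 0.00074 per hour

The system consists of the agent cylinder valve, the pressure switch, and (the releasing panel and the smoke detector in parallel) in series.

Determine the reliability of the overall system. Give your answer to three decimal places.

0.748

R(agent cylinder valve) = exp(−0.00018 × 200) = 0.96464
R(pressure switch) = exp(−0.0011 × 200) = 0.80252
R(releasing panel) = exp(−0.0014 × 200) = 0.75578
R(smoke detector) = exp(−0.00074 × 200) = 0.86243
Parallel (releasing panel and smoke detector): 1 − (1 − 0.75578)(1 − 0.86243) = 0.96640
Series (agent cylinder valve, pressure switch, and [0.96640]): 0.96464 × 0.80252 × 0.96640 = 0.748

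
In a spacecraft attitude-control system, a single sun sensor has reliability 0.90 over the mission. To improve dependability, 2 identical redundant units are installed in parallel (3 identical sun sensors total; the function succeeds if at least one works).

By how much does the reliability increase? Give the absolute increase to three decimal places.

R_before = 0.90
R_after = 1 − (1 − 0.90)^3 = 0.999
ΔR = 0.999 − 0.90 = 0.099

0.099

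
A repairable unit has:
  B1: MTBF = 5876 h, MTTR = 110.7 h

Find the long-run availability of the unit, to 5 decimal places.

0.98151

A(B1) = MTBF/(MTBF+MTTR) = 5876/(5876+110.7) = 0.98151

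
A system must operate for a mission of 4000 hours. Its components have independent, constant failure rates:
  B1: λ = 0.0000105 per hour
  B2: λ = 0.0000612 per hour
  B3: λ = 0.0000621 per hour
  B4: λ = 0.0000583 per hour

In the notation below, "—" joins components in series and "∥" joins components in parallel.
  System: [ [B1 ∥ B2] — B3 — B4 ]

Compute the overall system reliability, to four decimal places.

0.6123

R(B1) = exp(−0.0000105 × 4000) = 0.958870
R(B2) = exp(−0.0000612 × 4000) = 0.782861
R(B3) = exp(−0.0000621 × 4000) = 0.780048
R(B4) = exp(−0.0000583 × 4000) = 0.791995
Parallel (B1 and B2): 1 − (1 − 0.958870)(1 − 0.782861) = 0.991069
Series ([0.991069], B3, and B4): 0.991069 × 0.780048 × 0.791995 = 0.6123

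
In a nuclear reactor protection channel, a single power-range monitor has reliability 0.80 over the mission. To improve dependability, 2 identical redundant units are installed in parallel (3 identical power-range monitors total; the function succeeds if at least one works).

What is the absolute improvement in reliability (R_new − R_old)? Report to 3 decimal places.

R_before = 0.80
R_after = 1 − (1 − 0.80)^3 = 0.992
ΔR = 0.992 − 0.80 = 0.192

0.192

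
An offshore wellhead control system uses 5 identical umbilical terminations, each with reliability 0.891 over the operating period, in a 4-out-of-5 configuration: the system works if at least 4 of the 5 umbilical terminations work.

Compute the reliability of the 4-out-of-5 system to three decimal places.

R = Σ_{i=4}^{5} C(5,i) p^i (1−p)^{5−i} with p = 0.891
C(5,4)·0.891^4·0.109^1 = 0.34348
C(5,5)·0.891^5·0.109^0 = 0.56155
Sum = 0.905

0.905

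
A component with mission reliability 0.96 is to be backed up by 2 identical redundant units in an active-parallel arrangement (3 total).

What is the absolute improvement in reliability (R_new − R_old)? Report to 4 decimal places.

0.0399

R_before = 0.96
R_after = 1 − (1 − 0.96)^3 = 0.9999
ΔR = 0.9999 − 0.96 = 0.0399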